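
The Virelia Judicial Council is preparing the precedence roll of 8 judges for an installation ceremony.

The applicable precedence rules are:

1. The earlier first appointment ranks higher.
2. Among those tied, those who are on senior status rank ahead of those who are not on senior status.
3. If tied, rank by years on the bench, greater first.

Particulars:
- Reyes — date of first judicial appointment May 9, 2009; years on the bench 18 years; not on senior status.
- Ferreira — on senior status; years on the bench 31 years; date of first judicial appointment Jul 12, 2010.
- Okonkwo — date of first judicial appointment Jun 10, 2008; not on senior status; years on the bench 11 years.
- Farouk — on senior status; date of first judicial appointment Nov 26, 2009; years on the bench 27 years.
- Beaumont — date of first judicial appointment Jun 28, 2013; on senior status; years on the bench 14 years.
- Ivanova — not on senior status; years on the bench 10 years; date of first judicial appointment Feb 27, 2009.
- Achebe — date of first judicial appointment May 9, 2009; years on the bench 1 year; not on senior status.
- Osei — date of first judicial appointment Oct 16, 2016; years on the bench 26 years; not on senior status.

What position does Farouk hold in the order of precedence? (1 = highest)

By date of first judicial appointment (earlier first): Okonkwo (Jun 10, 2008); then Ivanova (Feb 27, 2009); then Reyes and Achebe (both May 9, 2009); then Farouk (Nov 26, 2009); then Ferreira (Jul 12, 2010); then Beaumont (Jun 28, 2013); then Osei (Oct 16, 2016).
Reyes and Achebe are each not on senior status, so the next rule applies.
Among Reyes and Achebe, by years on the bench (higher first): Reyes (18 years) before Achebe (1 year).
Order: Okonkwo, Ivanova, Reyes, Achebe, Farouk, Ferreira, Beaumont, Osei. So position 5.

5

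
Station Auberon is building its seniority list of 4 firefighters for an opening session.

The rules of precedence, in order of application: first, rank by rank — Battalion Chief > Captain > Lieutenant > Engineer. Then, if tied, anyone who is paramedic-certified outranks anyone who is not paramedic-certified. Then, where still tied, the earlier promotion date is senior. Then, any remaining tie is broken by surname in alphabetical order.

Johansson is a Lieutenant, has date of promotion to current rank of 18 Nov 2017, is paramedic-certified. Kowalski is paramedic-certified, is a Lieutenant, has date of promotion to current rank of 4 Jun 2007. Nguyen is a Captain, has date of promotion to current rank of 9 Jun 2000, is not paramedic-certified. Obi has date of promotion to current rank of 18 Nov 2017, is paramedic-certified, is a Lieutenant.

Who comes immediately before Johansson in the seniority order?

By rank: Nguyen (Captain); then Kowalski, Johansson and Obi (Lieutenant).
Kowalski, Johansson and Obi are each paramedic-certified, so the next rule applies.
Among Kowalski, Johansson and Obi, by date of promotion to current rank (earlier first): Kowalski (4 Jun 2007) before Johansson and Obi (18 Nov 2017).
Among Johansson and Obi, alphabetically by surname: Johansson before Obi.
Order: Nguyen, Kowalski, Johansson, Obi.

Kowalski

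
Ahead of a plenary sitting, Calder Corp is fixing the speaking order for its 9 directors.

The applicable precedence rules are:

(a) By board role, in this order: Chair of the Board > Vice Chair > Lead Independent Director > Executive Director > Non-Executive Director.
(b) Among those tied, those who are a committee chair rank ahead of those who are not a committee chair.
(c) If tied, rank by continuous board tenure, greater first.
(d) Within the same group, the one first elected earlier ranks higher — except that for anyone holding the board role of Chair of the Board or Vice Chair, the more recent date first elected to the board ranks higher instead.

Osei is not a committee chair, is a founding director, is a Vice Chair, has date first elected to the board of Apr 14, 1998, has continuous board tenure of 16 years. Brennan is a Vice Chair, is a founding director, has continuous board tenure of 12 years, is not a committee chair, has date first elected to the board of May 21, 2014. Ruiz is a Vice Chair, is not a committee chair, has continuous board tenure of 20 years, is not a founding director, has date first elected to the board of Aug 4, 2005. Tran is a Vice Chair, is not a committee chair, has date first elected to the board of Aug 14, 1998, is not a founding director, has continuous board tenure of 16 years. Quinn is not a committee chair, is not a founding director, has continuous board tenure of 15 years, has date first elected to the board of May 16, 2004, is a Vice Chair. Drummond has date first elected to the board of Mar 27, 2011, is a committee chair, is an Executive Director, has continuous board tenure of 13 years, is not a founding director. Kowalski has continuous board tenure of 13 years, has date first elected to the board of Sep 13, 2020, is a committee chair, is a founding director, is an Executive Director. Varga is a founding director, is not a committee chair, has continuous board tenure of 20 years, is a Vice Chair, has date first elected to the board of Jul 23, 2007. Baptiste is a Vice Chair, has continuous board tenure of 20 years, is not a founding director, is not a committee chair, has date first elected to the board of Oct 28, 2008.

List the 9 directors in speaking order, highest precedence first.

By board role: Baptiste, Varga, Ruiz, Tran, Osei, Quinn and Brennan (Vice Chair); then Drummond and Kowalski (Executive Director).
Baptiste, Varga, Ruiz, Tran, Osei, Quinn and Brennan are each not a committee chair, so the next rule applies.
Among Baptiste, Varga, Ruiz, Tran, Osei, Quinn and Brennan, by continuous board tenure (higher first): Baptiste, Varga and Ruiz (20 years) before Tran and Osei (16 years) before Quinn (15 years) before Brennan (12 years).
Among Baptiste, Varga and Ruiz, by date first elected to the board (later first) (reversed rule for this group): Baptiste (Oct 28, 2008) before Varga (Jul 23, 2007) before Ruiz (Aug 4, 2005).
Among Tran and Osei, by date first elected to the board (later first) (reversed rule for this group): Tran (Aug 14, 1998) before Osei (Apr 14, 1998).
Drummond and Kowalski are each a committee chair, so the next rule applies.
Drummond and Kowalski both have continuous board tenure 13 years, so the next rule applies.
Among Drummond and Kowalski, by date first elected to the board (earlier first): Drummond (Mar 27, 2011) before Kowalski (Sep 13, 2020).
Full order: Baptiste, Varga, Ruiz, Tran, Osei, Quinn, Brennan, Drummond, Kowalski.

Baptiste, Varga, Ruiz, Tran, Osei, Quinn, Brennan, Drummond, Kowalski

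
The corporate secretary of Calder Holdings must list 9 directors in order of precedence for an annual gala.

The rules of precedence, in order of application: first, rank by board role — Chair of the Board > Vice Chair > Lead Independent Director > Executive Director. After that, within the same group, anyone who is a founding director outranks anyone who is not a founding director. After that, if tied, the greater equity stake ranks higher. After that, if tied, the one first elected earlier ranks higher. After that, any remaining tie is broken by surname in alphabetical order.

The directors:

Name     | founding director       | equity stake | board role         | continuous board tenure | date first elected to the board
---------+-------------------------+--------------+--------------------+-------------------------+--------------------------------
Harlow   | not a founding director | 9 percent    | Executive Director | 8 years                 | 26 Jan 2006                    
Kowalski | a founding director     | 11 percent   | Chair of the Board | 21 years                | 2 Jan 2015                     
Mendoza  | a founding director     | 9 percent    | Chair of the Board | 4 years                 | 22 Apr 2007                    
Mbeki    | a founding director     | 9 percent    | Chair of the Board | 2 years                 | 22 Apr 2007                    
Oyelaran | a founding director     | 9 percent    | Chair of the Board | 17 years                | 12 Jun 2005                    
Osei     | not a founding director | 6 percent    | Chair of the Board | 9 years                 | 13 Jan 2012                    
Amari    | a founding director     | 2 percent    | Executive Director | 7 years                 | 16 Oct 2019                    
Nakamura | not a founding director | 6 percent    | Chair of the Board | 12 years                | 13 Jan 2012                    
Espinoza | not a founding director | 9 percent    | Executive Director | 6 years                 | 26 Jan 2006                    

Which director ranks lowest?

Harlow

By board role: Kowalski, Oyelaran, Mbeki, Mendoza, Nakamura and Osei (Chair of the Board); then Amari, Espinoza and Harlow (Executive Director).
Among Kowalski, Oyelaran, Mbeki, Mendoza, Nakamura and Osei, a founding director before not a founding director: Kowalski, Oyelaran, Mbeki and Mendoza (a founding director) before Nakamura and Osei (not a founding director).
Among Kowalski, Oyelaran, Mbeki and Mendoza, by equity stake (higher first): Kowalski (11 percent) before Oyelaran, Mbeki and Mendoza (9 percent).
Among Oyelaran, Mbeki and Mendoza, by date first elected to the board (earlier first): Oyelaran (12 Jun 2005) before Mbeki and Mendoza (22 Apr 2007).
Among Mbeki and Mendoza, alphabetically by surname: Mbeki before Mendoza.
Nakamura and Osei both have equity stake 6 percent, so the next rule applies.
Nakamura and Osei both have date first elected to the board 13 Jan 2012, so the next rule applies.
Among Nakamura and Osei, alphabetically by surname: Nakamura before Osei.
Among Amari, Espinoza and Harlow, a founding director before not a founding director: Amari (a founding director) before Espinoza and Harlow (not a founding director).
Espinoza and Harlow both have equity stake 9 percent, so the next rule applies.
Espinoza and Harlow both have date first elected to the board 26 Jan 2006, so the next rule applies.
Among Espinoza and Harlow, alphabetically by surname: Espinoza before Harlow.
Order: Kowalski, Oyelaran, Mbeki, Mendoza, Nakamura, Osei, Amari, Espinoza, Harlow.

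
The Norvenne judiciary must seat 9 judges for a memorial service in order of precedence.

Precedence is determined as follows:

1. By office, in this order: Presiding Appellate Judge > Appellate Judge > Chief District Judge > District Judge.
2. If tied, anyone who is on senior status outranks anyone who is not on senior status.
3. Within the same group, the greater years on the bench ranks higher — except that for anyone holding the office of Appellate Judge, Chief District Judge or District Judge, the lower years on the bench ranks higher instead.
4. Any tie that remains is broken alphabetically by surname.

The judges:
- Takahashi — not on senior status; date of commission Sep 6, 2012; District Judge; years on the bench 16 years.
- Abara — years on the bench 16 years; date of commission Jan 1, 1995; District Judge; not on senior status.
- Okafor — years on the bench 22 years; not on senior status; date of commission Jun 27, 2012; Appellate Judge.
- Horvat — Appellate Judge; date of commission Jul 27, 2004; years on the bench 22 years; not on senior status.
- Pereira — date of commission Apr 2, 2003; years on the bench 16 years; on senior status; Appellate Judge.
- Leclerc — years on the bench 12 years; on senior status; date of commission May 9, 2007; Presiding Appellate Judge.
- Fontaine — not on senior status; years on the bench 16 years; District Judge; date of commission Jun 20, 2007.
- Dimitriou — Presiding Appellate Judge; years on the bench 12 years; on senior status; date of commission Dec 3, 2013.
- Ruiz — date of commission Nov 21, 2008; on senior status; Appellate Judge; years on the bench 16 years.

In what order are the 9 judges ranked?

By office: Dimitriou and Leclerc (Presiding Appellate Judge); then Pereira, Ruiz, Horvat and Okafor (Appellate Judge); then Abara, Fontaine and Takahashi (District Judge).
Dimitriou and Leclerc are each on senior status, so the next rule applies.
Dimitriou and Leclerc both have years on the bench 12 years, so the next rule applies.
Among Dimitriou and Leclerc, alphabetically by surname: Dimitriou before Leclerc.
Among Pereira, Ruiz, Horvat and Okafor, on senior status before not on senior status: Pereira and Ruiz (on senior status) before Horvat and Okafor (not on senior status).
Pereira and Ruiz both have years on the bench 16 years, so the next rule applies.
Among Pereira and Ruiz, alphabetically by surname: Pereira before Ruiz.
Horvat and Okafor both have years on the bench 22 years, so the next rule applies.
Among Horvat and Okafor, alphabetically by surname: Horvat before Okafor.
Abara, Fontaine and Takahashi are each not on senior status, so the next rule applies.
Abara, Fontaine and Takahashi all have years on the bench 16 years, so the next rule applies.
Among Abara, Fontaine and Takahashi, alphabetically by surname: Abara before Fontaine before Takahashi.
Full order: Dimitriou, Leclerc, Pereira, Ruiz, Horvat, Okafor, Abara, Fontaine, Takahashi.

Dimitriou, Leclerc, Pereira, Ruiz, Horvat, Okafor, Abara, Fontaine, Takahashi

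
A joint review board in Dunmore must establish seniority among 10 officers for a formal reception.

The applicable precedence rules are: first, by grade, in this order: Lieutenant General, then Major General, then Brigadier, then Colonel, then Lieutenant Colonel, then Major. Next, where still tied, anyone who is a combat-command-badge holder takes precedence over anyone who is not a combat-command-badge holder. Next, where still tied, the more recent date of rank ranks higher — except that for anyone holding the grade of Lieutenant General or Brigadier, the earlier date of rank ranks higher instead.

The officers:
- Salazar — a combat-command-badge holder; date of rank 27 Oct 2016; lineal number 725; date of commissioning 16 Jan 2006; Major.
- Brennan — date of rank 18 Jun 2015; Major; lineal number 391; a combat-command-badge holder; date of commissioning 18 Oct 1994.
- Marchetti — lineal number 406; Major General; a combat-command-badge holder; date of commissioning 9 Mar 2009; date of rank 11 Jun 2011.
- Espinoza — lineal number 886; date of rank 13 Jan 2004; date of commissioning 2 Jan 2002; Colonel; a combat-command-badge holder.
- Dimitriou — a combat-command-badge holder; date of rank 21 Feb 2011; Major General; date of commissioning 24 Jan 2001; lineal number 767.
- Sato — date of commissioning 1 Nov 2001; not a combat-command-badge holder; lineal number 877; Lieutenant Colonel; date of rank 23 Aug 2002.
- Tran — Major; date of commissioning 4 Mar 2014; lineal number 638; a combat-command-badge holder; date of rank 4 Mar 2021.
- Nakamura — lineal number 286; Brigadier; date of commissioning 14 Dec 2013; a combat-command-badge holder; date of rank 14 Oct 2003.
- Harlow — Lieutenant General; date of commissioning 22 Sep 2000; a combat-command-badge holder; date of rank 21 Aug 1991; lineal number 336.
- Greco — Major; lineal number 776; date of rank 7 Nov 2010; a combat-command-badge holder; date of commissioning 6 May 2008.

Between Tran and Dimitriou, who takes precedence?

Dimitriou

By grade: Harlow (Lieutenant General); then Marchetti and Dimitriou (Major General); then Nakamura (Brigadier); then Espinoza (Colonel); then Sato (Lieutenant Colonel); then Tran, Salazar, Brennan and Greco (Major).
Marchetti and Dimitriou are each a combat-command-badge holder, so the next rule applies.
Among Marchetti and Dimitriou, by date of rank (later first): Marchetti (11 Jun 2011) before Dimitriou (21 Feb 2011).
Tran, Salazar, Brennan and Greco are each a combat-command-badge holder, so the next rule applies.
Among Tran, Salazar, Brennan and Greco, by date of rank (later first): Tran (4 Mar 2021) before Salazar (27 Oct 2016) before Brennan (18 Jun 2015) before Greco (7 Nov 2010).
So Dimitriou takes precedence.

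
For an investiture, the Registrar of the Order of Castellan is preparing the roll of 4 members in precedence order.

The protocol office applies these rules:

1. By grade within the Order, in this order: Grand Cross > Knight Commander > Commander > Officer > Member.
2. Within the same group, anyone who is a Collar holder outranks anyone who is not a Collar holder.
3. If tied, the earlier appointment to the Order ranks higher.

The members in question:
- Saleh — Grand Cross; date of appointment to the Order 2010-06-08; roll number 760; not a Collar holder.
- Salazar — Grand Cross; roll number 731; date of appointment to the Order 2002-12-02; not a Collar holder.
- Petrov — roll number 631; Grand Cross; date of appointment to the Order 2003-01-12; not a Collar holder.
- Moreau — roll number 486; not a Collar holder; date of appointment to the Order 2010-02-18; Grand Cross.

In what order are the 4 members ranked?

Salazar, Petrov, Moreau, Saleh

By grade within the Order: Salazar, Petrov, Moreau and Saleh (Grand Cross).
Salazar, Petrov, Moreau and Saleh are each not a Collar holder, so the next rule applies.
Among Salazar, Petrov, Moreau and Saleh, by date of appointment to the Order (earlier first): Salazar (2002-12-02) before Petrov (2003-01-12) before Moreau (2010-02-18) before Saleh (2010-06-08).
Full order: Salazar, Petrov, Moreau, Saleh.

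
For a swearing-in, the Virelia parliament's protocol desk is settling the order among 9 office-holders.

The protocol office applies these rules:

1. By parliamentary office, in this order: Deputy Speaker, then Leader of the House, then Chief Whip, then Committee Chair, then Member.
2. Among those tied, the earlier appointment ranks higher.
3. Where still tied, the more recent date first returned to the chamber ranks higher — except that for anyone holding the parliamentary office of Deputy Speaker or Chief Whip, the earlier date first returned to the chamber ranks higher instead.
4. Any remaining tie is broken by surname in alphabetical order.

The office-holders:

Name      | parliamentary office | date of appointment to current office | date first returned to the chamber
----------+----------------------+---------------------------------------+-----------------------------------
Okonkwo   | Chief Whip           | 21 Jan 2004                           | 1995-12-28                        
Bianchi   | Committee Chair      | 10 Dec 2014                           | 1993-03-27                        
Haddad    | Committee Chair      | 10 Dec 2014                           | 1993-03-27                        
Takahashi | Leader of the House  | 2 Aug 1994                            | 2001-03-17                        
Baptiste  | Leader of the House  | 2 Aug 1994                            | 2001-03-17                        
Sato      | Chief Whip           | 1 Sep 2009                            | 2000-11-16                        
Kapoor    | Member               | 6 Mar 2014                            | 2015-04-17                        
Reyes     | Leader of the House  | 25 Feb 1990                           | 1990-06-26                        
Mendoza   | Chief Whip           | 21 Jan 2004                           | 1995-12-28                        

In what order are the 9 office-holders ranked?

Reyes, Baptiste, Takahashi, Mendoza, Okonkwo, Sato, Bianchi, Haddad, Kapoor

By parliamentary office: Reyes, Baptiste and Takahashi (Leader of the House); then Mendoza, Okonkwo and Sato (Chief Whip); then Bianchi and Haddad (Committee Chair); then Kapoor (Member).
Among Reyes, Baptiste and Takahashi, by date of appointment to current office (earlier first): Reyes (25 Feb 1990) before Baptiste and Takahashi (2 Aug 1994).
Baptiste and Takahashi both have date first returned to the chamber 2001-03-17, so the next rule applies.
Among Baptiste and Takahashi, alphabetically by surname: Baptiste before Takahashi.
Among Mendoza, Okonkwo and Sato, by date of appointment to current office (earlier first): Mendoza and Okonkwo (21 Jan 2004) before Sato (1 Sep 2009).
Mendoza and Okonkwo both have date first returned to the chamber 1995-12-28, so the next rule applies.
Among Mendoza and Okonkwo, alphabetically by surname: Mendoza before Okonkwo.
Bianchi and Haddad both have date of appointment to current office 10 Dec 2014, so the next rule applies.
Bianchi and Haddad both have date first returned to the chamber 1993-03-27, so the next rule applies.
Among Bianchi and Haddad, alphabetically by surname: Bianchi before Haddad.
Full order: Reyes, Baptiste, Takahashi, Mendoza, Okonkwo, Sato, Bianchi, Haddad, Kapoor.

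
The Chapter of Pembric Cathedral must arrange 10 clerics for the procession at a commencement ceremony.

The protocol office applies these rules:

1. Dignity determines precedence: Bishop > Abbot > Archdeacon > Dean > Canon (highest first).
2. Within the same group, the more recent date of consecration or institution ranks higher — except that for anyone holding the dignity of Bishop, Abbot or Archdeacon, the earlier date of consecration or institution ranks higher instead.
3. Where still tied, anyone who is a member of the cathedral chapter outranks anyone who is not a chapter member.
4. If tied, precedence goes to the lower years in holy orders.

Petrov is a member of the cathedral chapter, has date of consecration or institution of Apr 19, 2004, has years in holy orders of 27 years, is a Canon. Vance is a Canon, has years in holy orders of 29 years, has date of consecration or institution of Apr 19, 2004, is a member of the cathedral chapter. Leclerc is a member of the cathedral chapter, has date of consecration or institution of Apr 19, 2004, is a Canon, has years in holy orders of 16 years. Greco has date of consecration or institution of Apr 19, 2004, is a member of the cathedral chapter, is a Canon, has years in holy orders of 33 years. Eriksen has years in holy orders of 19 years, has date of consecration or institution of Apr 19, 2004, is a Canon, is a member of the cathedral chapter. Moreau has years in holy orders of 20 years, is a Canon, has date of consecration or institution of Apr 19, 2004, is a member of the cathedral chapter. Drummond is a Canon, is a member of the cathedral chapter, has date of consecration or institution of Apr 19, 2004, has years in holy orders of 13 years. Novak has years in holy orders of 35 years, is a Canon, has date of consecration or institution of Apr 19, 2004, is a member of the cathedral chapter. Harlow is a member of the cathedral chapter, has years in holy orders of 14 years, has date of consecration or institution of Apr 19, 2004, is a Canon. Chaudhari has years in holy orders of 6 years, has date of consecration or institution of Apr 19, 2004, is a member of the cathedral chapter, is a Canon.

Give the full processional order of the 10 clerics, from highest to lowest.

Chaudhari, Drummond, Harlow, Leclerc, Eriksen, Moreau, Petrov, Vance, Greco, Novak

By dignity: Chaudhari, Drummond, Harlow, Leclerc, Eriksen, Moreau, Petrov, Vance, Greco and Novak (Canon).
Chaudhari, Drummond, Harlow, Leclerc, Eriksen, Moreau, Petrov, Vance, Greco and Novak all have date of consecration or institution Apr 19, 2004, so the next rule applies.
Chaudhari, Drummond, Harlow, Leclerc, Eriksen, Moreau, Petrov, Vance, Greco and Novak are each a member of the cathedral chapter, so the next rule applies.
Among Chaudhari, Drummond, Harlow, Leclerc, Eriksen, Moreau, Petrov, Vance, Greco and Novak, by years in holy orders (lower first): Chaudhari (6 years) before Drummond (13 years) before Harlow (14 years) before Leclerc (16 years) before Eriksen (19 years) before Moreau (20 years) before Petrov (27 years) before Vance (29 years) before Greco (33 years) before Novak (35 years).
Full order: Chaudhari, Drummond, Harlow, Leclerc, Eriksen, Moreau, Petrov, Vance, Greco, Novak.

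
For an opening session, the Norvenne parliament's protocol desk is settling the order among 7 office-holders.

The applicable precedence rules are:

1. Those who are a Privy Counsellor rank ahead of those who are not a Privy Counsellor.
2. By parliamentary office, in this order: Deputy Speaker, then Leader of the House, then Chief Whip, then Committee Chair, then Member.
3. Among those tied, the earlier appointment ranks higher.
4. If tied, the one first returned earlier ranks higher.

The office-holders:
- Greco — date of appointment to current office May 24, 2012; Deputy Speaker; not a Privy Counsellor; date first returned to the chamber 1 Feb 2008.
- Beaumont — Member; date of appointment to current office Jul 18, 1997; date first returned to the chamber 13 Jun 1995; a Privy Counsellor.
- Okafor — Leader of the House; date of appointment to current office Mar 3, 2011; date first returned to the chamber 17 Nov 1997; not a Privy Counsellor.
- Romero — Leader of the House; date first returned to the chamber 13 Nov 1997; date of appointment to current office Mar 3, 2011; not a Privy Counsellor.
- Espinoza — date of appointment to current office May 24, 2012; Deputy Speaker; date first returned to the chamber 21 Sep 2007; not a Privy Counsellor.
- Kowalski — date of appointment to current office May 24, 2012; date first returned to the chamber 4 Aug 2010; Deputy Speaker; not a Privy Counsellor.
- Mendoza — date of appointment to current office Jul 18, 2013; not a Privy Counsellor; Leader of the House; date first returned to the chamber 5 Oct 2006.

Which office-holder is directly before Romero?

By the first rule: Beaumont (a Privy Counsellor); then Espinoza, Greco, Kowalski, Romero, Okafor and Mendoza (each not a Privy Counsellor).
Among Espinoza, Greco, Kowalski, Romero, Okafor and Mendoza, by parliamentary office: Espinoza, Greco and Kowalski (Deputy Speaker) before Romero, Okafor and Mendoza (Leader of the House).
Espinoza, Greco and Kowalski all have date of appointment to current office May 24, 2012, so the next rule applies.
Among Espinoza, Greco and Kowalski, by date first returned to the chamber (earlier first): Espinoza (21 Sep 2007) before Greco (1 Feb 2008) before Kowalski (4 Aug 2010).
Among Romero, Okafor and Mendoza, by date of appointment to current office (earlier first): Romero and Okafor (Mar 3, 2011) before Mendoza (Jul 18, 2013).
Among Romero and Okafor, by date first returned to the chamber (earlier first): Romero (13 Nov 1997) before Okafor (17 Nov 1997).
Order: Beaumont, Espinoza, Greco, Kowalski, Romero, Okafor, Mendoza.

Kowalski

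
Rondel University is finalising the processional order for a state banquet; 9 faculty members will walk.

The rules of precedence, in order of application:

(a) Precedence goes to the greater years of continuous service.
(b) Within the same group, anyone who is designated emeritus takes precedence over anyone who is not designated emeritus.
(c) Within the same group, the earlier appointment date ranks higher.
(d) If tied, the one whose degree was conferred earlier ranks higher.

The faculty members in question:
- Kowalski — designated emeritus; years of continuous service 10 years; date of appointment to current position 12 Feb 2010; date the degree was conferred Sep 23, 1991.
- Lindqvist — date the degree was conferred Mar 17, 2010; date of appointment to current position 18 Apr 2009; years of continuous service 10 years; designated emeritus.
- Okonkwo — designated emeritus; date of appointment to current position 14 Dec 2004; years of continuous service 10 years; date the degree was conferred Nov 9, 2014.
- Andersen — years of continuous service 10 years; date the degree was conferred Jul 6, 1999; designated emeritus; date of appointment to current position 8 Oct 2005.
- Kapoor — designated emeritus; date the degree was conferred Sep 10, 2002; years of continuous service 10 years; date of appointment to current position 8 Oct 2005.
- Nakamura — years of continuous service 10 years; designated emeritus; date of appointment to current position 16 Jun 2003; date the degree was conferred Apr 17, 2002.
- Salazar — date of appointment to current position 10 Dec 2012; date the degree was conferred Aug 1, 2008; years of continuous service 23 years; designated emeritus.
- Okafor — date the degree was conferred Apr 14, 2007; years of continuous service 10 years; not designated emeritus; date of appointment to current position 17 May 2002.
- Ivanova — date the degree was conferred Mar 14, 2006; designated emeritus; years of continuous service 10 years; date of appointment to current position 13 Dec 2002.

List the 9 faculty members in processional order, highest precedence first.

By years of continuous service (higher first): Salazar (23 years); then Ivanova, Nakamura, Okonkwo, Andersen, Kapoor, Lindqvist, Kowalski and Okafor (each 10 years).
Among Ivanova, Nakamura, Okonkwo, Andersen, Kapoor, Lindqvist, Kowalski and Okafor, designated emeritus before not designated emeritus: Ivanova, Nakamura, Okonkwo, Andersen, Kapoor, Lindqvist and Kowalski (designated emeritus) before Okafor (not designated emeritus).
Among Ivanova, Nakamura, Okonkwo, Andersen, Kapoor, Lindqvist and Kowalski, by date of appointment to current position (earlier first): Ivanova (13 Dec 2002) before Nakamura (16 Jun 2003) before Okonkwo (14 Dec 2004) before Andersen and Kapoor (8 Oct 2005) before Lindqvist (18 Apr 2009) before Kowalski (12 Feb 2010).
Among Andersen and Kapoor, by date the degree was conferred (earlier first): Andersen (Jul 6, 1999) before Kapoor (Sep 10, 2002).
Full order: Salazar, Ivanova, Nakamura, Okonkwo, Andersen, Kapoor, Lindqvist, Kowalski, Okafor.

Salazar, Ivanova, Nakamura, Okonkwo, Andersen, Kapoor, Lindqvist, Kowalski, Okafor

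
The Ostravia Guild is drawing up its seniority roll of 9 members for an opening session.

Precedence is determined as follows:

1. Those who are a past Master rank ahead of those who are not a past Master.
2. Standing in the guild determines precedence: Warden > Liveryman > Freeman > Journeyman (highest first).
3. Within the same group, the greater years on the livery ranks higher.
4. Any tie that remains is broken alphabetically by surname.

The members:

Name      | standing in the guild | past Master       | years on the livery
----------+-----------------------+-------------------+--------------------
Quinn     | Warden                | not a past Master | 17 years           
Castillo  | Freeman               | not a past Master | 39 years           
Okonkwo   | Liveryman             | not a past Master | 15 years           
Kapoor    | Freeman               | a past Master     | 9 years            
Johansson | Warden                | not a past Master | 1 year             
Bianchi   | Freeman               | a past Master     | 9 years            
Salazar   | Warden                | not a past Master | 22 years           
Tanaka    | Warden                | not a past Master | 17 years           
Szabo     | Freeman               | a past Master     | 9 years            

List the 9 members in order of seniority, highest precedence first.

Bianchi, Kapoor, Szabo, Salazar, Quinn, Tanaka, Johansson, Okonkwo, Castillo

By the first rule: Bianchi, Kapoor and Szabo (each a past Master); then Salazar, Quinn, Tanaka, Johansson, Okonkwo and Castillo (each not a past Master).
Bianchi, Kapoor and Szabo are each Freeman, so the next rule applies.
Bianchi, Kapoor and Szabo all have years on the livery 9 years, so the next rule applies.
Among Bianchi, Kapoor and Szabo, alphabetically by surname: Bianchi before Kapoor before Szabo.
Among Salazar, Quinn, Tanaka, Johansson, Okonkwo and Castillo, by standing in the guild: Salazar, Quinn, Tanaka and Johansson (Warden) before Okonkwo (Liveryman) before Castillo (Freeman).
Among Salazar, Quinn, Tanaka and Johansson, by years on the livery (higher first): Salazar (22 years) before Quinn and Tanaka (17 years) before Johansson (1 year).
Among Quinn and Tanaka, alphabetically by surname: Quinn before Tanaka.
Full order: Bianchi, Kapoor, Szabo, Salazar, Quinn, Tanaka, Johansson, Okonkwo, Castillo.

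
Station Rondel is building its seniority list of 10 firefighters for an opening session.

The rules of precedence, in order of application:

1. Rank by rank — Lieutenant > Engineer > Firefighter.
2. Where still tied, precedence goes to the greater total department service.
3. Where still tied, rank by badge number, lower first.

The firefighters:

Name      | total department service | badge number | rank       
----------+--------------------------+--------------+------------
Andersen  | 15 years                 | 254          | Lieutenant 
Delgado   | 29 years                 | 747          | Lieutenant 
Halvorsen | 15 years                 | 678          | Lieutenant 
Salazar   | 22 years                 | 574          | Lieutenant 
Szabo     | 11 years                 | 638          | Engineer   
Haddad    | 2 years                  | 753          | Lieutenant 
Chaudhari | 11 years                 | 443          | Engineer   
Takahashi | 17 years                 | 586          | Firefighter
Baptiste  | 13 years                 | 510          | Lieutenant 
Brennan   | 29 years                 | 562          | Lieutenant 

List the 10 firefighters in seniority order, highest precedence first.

By rank: Brennan, Delgado, Salazar, Andersen, Halvorsen, Baptiste and Haddad (Lieutenant); then Chaudhari and Szabo (Engineer); then Takahashi (Firefighter).
Among Brennan, Delgado, Salazar, Andersen, Halvorsen, Baptiste and Haddad, by total department service (higher first): Brennan and Delgado (29 years) before Salazar (22 years) before Andersen and Halvorsen (15 years) before Baptiste (13 years) before Haddad (2 years).
Among Brennan and Delgado, by badge number (lower first): Brennan (562) before Delgado (747).
Among Andersen and Halvorsen, by badge number (lower first): Andersen (254) before Halvorsen (678).
Chaudhari and Szabo both have total department service 11 years, so the next rule applies.
Among Chaudhari and Szabo, by badge number (lower first): Chaudhari (443) before Szabo (638).
Full order: Brennan, Delgado, Salazar, Andersen, Halvorsen, Baptiste, Haddad, Chaudhari, Szabo, Takahashi.

Brennan, Delgado, Salazar, Andersen, Halvorsen, Baptiste, Haddad, Chaudhari, Szabo, Takahashi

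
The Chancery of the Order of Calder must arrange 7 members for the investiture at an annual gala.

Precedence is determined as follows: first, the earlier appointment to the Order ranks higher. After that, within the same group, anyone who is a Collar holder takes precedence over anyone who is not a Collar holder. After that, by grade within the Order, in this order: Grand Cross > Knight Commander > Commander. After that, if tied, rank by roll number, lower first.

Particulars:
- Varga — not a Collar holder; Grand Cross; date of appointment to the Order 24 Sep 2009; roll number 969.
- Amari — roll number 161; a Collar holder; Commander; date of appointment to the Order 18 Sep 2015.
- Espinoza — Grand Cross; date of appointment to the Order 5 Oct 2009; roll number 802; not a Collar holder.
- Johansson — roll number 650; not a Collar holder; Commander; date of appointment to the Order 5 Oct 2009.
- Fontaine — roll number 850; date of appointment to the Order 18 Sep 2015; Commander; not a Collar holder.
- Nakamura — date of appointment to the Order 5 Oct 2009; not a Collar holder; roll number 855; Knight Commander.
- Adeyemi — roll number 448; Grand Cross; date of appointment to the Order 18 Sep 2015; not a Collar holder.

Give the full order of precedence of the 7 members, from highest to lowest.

Varga, Espinoza, Nakamura, Johansson, Amari, Adeyemi, Fontaine

By date of appointment to the Order (earlier first): Varga (24 Sep 2009); then Espinoza, Nakamura and Johansson (each 5 Oct 2009); then Amari, Adeyemi and Fontaine (each 18 Sep 2015).
Espinoza, Nakamura and Johansson are each not a Collar holder, so the next rule applies.
Among Espinoza, Nakamura and Johansson, by grade within the Order: Espinoza (Grand Cross) before Nakamura (Knight Commander) before Johansson (Commander).
Among Amari, Adeyemi and Fontaine, a Collar holder before not a Collar holder: Amari (a Collar holder) before Adeyemi and Fontaine (not a Collar holder).
Among Adeyemi and Fontaine, by grade within the Order: Adeyemi (Grand Cross) before Fontaine (Commander).
Full order: Varga, Espinoza, Nakamura, Johansson, Amari, Adeyemi, Fontaine.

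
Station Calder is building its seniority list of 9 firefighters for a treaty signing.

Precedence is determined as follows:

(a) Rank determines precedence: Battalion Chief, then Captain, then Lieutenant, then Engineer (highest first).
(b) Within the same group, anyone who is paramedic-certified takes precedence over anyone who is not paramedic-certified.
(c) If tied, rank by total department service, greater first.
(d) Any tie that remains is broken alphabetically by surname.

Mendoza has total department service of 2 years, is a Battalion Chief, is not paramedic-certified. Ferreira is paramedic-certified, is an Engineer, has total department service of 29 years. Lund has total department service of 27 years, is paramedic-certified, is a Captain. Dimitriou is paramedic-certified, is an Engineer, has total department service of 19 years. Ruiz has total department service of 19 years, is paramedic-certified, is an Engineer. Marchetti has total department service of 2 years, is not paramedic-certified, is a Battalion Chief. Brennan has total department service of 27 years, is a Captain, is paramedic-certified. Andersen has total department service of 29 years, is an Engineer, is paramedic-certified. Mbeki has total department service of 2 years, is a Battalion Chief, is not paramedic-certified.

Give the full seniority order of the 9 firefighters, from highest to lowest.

Marchetti, Mbeki, Mendoza, Brennan, Lund, Andersen, Ferreira, Dimitriou, Ruiz

By rank: Marchetti, Mbeki and Mendoza (Battalion Chief); then Brennan and Lund (Captain); then Andersen, Ferreira, Dimitriou and Ruiz (Engineer).
Marchetti, Mbeki and Mendoza are each not paramedic-certified, so the next rule applies.
Marchetti, Mbeki and Mendoza all have total department service 2 years, so the next rule applies.
Among Marchetti, Mbeki and Mendoza, alphabetically by surname: Marchetti before Mbeki before Mendoza.
Brennan and Lund are each paramedic-certified, so the next rule applies.
Brennan and Lund both have total department service 27 years, so the next rule applies.
Among Brennan and Lund, alphabetically by surname: Brennan before Lund.
Andersen, Ferreira, Dimitriou and Ruiz are each paramedic-certified, so the next rule applies.
Among Andersen, Ferreira, Dimitriou and Ruiz, by total department service (higher first): Andersen and Ferreira (29 years) before Dimitriou and Ruiz (19 years).
Among Andersen and Ferreira, alphabetically by surname: Andersen before Ferreira.
Among Dimitriou and Ruiz, alphabetically by surname: Dimitriou before Ruiz.
Full order: Marchetti, Mbeki, Mendoza, Brennan, Lund, Andersen, Ferreira, Dimitriou, Ruiz.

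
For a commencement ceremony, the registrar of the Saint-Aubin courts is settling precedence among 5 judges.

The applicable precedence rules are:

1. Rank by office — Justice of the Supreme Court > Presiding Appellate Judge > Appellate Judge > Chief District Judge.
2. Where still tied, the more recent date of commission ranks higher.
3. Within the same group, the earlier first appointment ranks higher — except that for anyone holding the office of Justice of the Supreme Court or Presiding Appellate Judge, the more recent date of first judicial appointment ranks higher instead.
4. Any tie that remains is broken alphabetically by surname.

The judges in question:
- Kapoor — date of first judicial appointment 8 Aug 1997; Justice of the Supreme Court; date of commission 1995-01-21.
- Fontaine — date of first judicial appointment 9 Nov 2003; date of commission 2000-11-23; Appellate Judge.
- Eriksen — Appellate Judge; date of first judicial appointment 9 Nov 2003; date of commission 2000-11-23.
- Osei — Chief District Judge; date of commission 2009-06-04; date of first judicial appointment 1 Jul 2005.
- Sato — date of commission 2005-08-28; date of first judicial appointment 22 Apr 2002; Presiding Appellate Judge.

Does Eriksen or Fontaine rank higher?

By office: Kapoor (Justice of the Supreme Court); then Sato (Presiding Appellate Judge); then Eriksen and Fontaine (Appellate Judge); then Osei (Chief District Judge).
Eriksen and Fontaine both have date of commission 2000-11-23, so the next rule applies.
Eriksen and Fontaine both have date of first judicial appointment 9 Nov 2003, so the next rule applies.
Among Eriksen and Fontaine, alphabetically by surname: Eriksen before Fontaine.
So Eriksen takes precedence.

Eriksen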